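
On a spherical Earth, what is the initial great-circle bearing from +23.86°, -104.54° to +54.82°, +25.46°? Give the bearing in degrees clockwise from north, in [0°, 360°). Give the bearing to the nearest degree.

Δλ = 25.46 − -104.54 = 130.00°.
θ = atan2( sin Δλ · cos φ₂ , cos φ₁ · sin φ₂ − sin φ₁ · cos φ₂ · cos Δλ )
  = atan2(0.44135, 0.89730) = 26.191° → normalised to [0°, 360°): 26.191°.

26°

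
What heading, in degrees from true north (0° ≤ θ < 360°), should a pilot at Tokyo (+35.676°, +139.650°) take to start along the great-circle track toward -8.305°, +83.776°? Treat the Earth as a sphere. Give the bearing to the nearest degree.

242°

Δλ = 83.776 − 139.650 = -55.874°.
θ = atan2( sin Δλ · cos φ₂ , cos φ₁ · sin φ₂ − sin φ₁ · cos φ₂ · cos Δλ )
  = atan2(-0.81912, -0.44109) = -118.302° → normalised to [0°, 360°): 241.698°.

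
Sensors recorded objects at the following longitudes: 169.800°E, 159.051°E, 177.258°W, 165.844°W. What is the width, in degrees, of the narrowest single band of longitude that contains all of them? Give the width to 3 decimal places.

Sort the longitudes: -177.258°, -165.844°, +159.051°, +169.800°.
Eastward gaps between consecutive values (wrapping around): 11.414°, 324.895°, 10.749°, 12.942°.
Largest gap = 324.895° ⇒ minimal covering band is its complement: 360° − 324.895° = 35.105°.
Band runs from +159.051° eastward to -165.844°, crossing the antimeridian.

35.105°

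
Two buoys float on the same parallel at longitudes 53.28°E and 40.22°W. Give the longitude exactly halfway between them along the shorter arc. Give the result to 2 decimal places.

6.53°E

Signed shortest Δλ from +53.28° to -40.22° is -93.50°.
Midpoint longitude = +53.28° + (-93.50°)/2 = +53.28° − 46.75° = +6.53°.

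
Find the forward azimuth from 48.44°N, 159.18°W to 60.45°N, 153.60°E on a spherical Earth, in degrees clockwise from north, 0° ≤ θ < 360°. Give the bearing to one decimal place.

Δλ = 153.60 − -159.18 = 312.78°; wrapped into (−180°, 180°]: -47.22°.
θ = atan2( sin Δλ · cos φ₂ , cos φ₁ · sin φ₂ − sin φ₁ · cos φ₂ · cos Δλ )
  = atan2(-0.36198, 0.32647) = -47.952° → normalised to [0°, 360°): 312.048°.

312.0°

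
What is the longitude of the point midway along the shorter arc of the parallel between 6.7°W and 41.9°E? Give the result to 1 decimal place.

Signed shortest Δλ from -6.7° to +41.9° is +48.6°.
Midpoint longitude = -6.7° + (+48.6°)/2 = -6.7° + 24.3° = +17.6°.

17.6°E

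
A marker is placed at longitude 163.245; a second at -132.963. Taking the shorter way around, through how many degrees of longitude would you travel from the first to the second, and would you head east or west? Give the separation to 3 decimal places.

Raw difference: -132.963 − 163.245 = -296.208°.
Normalise into (−180°, 180°]: -296.208° + 360° = 63.792°.
Positive ⇒ the second point lies to the east; separation 63.792°.

63.792° east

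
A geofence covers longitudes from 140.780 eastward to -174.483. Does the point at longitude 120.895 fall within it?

No

Band width going east from +140.780° to -174.483°: ((-174.483 − 140.780) mod 360) = 44.737°.
Offset of +120.895° east of the west edge: ((120.895 − 140.780) mod 360) = 340.115°.
340.115° > 44.737° ⇒ outside.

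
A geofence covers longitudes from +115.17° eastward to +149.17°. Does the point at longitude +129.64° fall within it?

Band width going east from +115.17° to +149.17°: ((149.17 − 115.17) mod 360) = 34.00°.
Offset of +129.64° east of the west edge: ((129.64 − 115.17) mod 360) = 14.47°.
14.47° ≤ 34.00° ⇒ inside.

Yes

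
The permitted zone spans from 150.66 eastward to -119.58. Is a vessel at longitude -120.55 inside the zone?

Band width going east from +150.66° to -119.58°: ((-119.58 − 150.66) mod 360) = 89.76°.
Offset of -120.55° east of the west edge: ((-120.55 − 150.66) mod 360) = 88.79°.
88.79° ≤ 89.76° ⇒ inside.

Yes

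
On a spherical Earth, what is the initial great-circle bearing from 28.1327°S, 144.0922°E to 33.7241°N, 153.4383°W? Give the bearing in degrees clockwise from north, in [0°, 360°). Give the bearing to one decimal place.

47.7°

Δλ = -153.4383 − 144.0922 = -297.5305°; wrapped into (−180°, 180°]: 62.4695°.
θ = atan2( sin Δλ · cos φ₂ , cos φ₁ · sin φ₂ − sin φ₁ · cos φ₂ · cos Δλ )
  = atan2(0.73754, 0.67087) = 47.710° → normalised to [0°, 360°): 47.710°.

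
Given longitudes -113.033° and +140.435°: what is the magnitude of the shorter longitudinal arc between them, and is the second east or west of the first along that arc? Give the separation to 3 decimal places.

Raw difference: 140.435 − -113.033 = 253.468°.
Normalise into (−180°, 180°]: 253.468° − 360° = -106.532°.
Negative ⇒ the second point lies to the west; separation 106.532°.

106.532° west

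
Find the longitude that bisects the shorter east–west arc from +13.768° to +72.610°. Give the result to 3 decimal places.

Signed shortest Δλ from +13.768° to +72.610° is +58.842°.
Midpoint longitude = +13.768° + (+58.842°)/2 = +13.768° + 29.421° = +43.189°.

+43.189°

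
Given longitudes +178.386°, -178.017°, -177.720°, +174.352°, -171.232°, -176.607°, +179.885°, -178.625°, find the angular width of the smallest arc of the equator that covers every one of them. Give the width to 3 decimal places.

Sort the longitudes: -178.625°, -178.017°, -177.720°, -176.607°, -171.232°, +174.352°, +178.386°, +179.885°.
Eastward gaps between consecutive values (wrapping around): 0.608°, 0.297°, 1.113°, 5.375°, 345.584°, 4.034°, 1.499°, 1.490°.
Largest gap = 345.584° ⇒ minimal covering band is its complement: 360° − 345.584° = 14.416°.
Band runs from +174.352° eastward to -171.232°, crossing the antimeridian.

14.416°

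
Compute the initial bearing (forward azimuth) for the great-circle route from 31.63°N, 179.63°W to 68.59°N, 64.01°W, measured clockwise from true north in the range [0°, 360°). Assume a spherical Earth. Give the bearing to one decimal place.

20.6°

Δλ = -64.01 − -179.63 = 115.62°.
θ = atan2( sin Δλ · cos φ₂ , cos φ₁ · sin φ₂ − sin φ₁ · cos φ₂ · cos Δλ )
  = atan2(0.32915, 0.87547) = 20.605° → normalised to [0°, 360°): 20.605°.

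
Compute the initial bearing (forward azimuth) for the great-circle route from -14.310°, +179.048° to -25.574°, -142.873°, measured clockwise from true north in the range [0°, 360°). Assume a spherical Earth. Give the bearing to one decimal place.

113.6°

Δλ = -142.873 − 179.048 = -321.921°; wrapped into (−180°, 180°]: 38.079°.
θ = atan2( sin Δλ · cos φ₂ , cos φ₁ · sin φ₂ − sin φ₁ · cos φ₂ · cos Δλ )
  = atan2(0.55632, -0.24278) = 113.577° → normalised to [0°, 360°): 113.577°.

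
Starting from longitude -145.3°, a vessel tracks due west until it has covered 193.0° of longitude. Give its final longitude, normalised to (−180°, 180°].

+21.7°

Start at -145.3°; shift −193.0° → -338.3°.
-338.3° lies outside (−180°, 180°]; add 360° → +21.7°.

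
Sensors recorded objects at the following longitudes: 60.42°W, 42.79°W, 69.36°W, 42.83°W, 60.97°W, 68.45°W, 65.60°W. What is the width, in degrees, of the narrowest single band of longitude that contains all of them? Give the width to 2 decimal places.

Sort the longitudes: -69.36°, -68.45°, -65.60°, -60.97°, -60.42°, -42.83°, -42.79°.
Eastward gaps between consecutive values (wrapping around): 0.91°, 2.85°, 4.63°, 0.55°, 17.59°, 0.04°, 333.43°.
Largest gap = 333.43° ⇒ minimal covering band is its complement: 360° − 333.43° = 26.57°.
Band runs from -69.36° eastward to -42.79°.

26.57°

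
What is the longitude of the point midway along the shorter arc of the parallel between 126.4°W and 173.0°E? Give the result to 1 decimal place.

Signed shortest Δλ from -126.4° to +173.0° is -60.6°.
Midpoint longitude = -126.4° + (-60.6°)/2 = -126.4° − 30.3° = -156.7°.
(The naïve average (-126.4 + +173.0)/2 = 23.3° is on the wrong side of the globe.)

156.7°W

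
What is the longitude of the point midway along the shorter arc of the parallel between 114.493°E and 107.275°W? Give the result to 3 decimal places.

Signed shortest Δλ from +114.493° to -107.275° is +138.232°.
Midpoint longitude = +114.493° + (+138.232°)/2 = +114.493° + 69.116° = +183.609°.
Normalise into (−180°, 180°]: -176.391°.
(The naïve average (+114.493 + -107.275)/2 = 3.609° is on the wrong side of the globe.)

176.391°W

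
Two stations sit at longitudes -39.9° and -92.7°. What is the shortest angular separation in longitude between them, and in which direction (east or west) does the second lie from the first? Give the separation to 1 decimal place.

52.8° west

Raw difference: -92.7 − -39.9 = -52.8°.
Normalise into (−180°, 180°]: -52.8° stays -52.8°.
Negative ⇒ the second point lies to the west; separation 52.8°.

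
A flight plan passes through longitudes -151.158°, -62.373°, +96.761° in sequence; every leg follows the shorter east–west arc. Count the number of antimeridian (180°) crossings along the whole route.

0

Leg 1: -151.158° → -62.373°, shortest Δλ = 88.785° (east) — does not cross 180°.
Leg 2: -62.373° → +96.761°, shortest Δλ = 159.134° (east) — does not cross 180°.
Total crossings: 0.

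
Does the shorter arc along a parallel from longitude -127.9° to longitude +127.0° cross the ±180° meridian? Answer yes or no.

Yes

Naïve |127.0 − -127.9| = 254.9° > 180°, so the shorter arc goes the other way round — across 180°.
Signed shortest Δλ = ((127.0 − -127.9 + 180) mod 360) − 180 = -105.1°.
Going west by 105.1° from -127.9° passes through 180° before reaching +127.0°.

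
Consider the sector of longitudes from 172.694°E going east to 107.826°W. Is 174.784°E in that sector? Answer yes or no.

Yes

Band width going east from +172.694° to -107.826°: ((-107.826 − 172.694) mod 360) = 79.480°.
Offset of +174.784° east of the west edge: ((174.784 − 172.694) mod 360) = 2.090°.
2.090° ≤ 79.480° ⇒ inside.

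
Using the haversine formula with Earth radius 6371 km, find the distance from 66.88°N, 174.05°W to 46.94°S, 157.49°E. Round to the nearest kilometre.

Δλ = 157.49 − -174.05 = 331.54°; wrapped into (−180°, 180°]: -28.46°.
Δφ = -46.94 − 66.88 = -113.82°.
a = sin²(Δφ/2) + cos φ₁ · cos φ₂ · sin²(Δλ/2) = 0.718132.
c = 2·atan2(√a, √(1−a)) = 2.02224 rad → d = 6371·c ≈ 12883.68 km.

12884 km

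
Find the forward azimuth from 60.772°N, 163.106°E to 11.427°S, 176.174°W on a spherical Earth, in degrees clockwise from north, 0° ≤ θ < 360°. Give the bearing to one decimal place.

Δλ = -176.174 − 163.106 = -339.280°; wrapped into (−180°, 180°]: 20.720°.
θ = atan2( sin Δλ · cos φ₂ , cos φ₁ · sin φ₂ − sin φ₁ · cos φ₂ · cos Δλ )
  = atan2(0.34679, -0.89680) = 158.859° → normalised to [0°, 360°): 158.859°.

158.9°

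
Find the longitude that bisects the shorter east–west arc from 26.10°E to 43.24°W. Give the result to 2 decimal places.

Signed shortest Δλ from +26.10° to -43.24° is -69.34°.
Midpoint longitude = +26.10° + (-69.34°)/2 = +26.10° − 34.67° = -8.57°.

8.57°W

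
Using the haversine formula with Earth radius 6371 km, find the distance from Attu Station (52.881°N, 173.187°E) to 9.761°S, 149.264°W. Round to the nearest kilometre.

7822 km

Δλ = -149.264 − 173.187 = -322.451°; wrapped into (−180°, 180°]: 37.549°.
Δφ = -9.761 − 52.881 = -62.642°.
a = sin²(Δφ/2) + cos φ₁ · cos φ₂ · sin²(Δλ/2) = 0.331831.
c = 2·atan2(√a, √(1−a)) = 1.22777 rad → d = 6371·c ≈ 7822.12 km.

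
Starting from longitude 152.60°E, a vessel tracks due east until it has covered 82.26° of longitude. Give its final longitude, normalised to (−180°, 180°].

Start at +152.60°; shift +82.26° → +234.86°.
+234.86° lies outside (−180°, 180°]; subtract 360° → -125.14°.

125.14°W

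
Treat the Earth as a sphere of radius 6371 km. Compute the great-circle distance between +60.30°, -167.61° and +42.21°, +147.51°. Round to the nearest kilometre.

3611 km

Δλ = 147.51 − -167.61 = 315.12°; wrapped into (−180°, 180°]: -44.88°.
Δφ = 42.21 − 60.30 = -18.09°.
a = sin²(Δφ/2) + cos φ₁ · cos φ₂ · sin²(Δλ/2) = 0.078187.
c = 2·atan2(√a, √(1−a)) = 0.56679 rad → d = 6371·c ≈ 3611.04 km.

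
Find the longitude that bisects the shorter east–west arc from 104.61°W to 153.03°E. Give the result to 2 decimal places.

Signed shortest Δλ from -104.61° to +153.03° is -102.36°.
Midpoint longitude = -104.61° + (-102.36°)/2 = -104.61° − 51.18° = -155.79°.
(The naïve average (-104.61 + +153.03)/2 = 24.21° is on the wrong side of the globe.)

155.79°W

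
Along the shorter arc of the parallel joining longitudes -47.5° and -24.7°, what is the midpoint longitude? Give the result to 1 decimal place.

Signed shortest Δλ from -47.5° to -24.7° is +22.8°.
Midpoint longitude = -47.5° + (+22.8°)/2 = -47.5° + 11.4° = -36.1°.

-36.1°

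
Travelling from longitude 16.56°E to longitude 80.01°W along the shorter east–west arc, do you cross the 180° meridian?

Signed shortest Δλ = ((-80.01 − 16.56 + 180) mod 360) − 180 = -96.57°.
Going west by 96.57° from +16.56° reaches -80.01° without touching 180°.

No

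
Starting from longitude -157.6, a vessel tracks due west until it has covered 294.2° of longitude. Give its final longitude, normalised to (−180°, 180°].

Start at -157.6°; shift −294.2° → -451.8°.
-451.8° lies outside (−180°, 180°]; add 360° → -91.8°.

-91.8°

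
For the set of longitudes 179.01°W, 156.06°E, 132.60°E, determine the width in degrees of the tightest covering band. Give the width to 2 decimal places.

Sort the longitudes: -179.01°, +132.60°, +156.06°.
Eastward gaps between consecutive values (wrapping around): 311.61°, 23.46°, 24.93°.
Largest gap = 311.61° ⇒ minimal covering band is its complement: 360° − 311.61° = 48.39°.
Band runs from +132.60° eastward to -179.01°, crossing the antimeridian.

48.39°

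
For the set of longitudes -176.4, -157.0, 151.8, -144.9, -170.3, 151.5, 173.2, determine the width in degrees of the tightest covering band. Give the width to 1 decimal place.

Sort the longitudes: -176.4°, -170.3°, -157.0°, -144.9°, +151.5°, +151.8°, +173.2°.
Eastward gaps between consecutive values (wrapping around): 6.1°, 13.3°, 12.1°, 296.4°, 0.3°, 21.4°, 10.4°.
Largest gap = 296.4° ⇒ minimal covering band is its complement: 360° − 296.4° = 63.6°.
Band runs from +151.5° eastward to -144.9°, crossing the antimeridian.

63.6°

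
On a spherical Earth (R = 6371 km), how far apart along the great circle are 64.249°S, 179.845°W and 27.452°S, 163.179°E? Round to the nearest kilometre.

4267 km

Δλ = 163.179 − -179.845 = 343.024°; wrapped into (−180°, 180°]: -16.976°.
Δφ = -27.452 − -64.249 = 36.797°.
a = sin²(Δφ/2) + cos φ₁ · cos φ₂ · sin²(Δλ/2) = 0.108018.
c = 2·atan2(√a, √(1−a)) = 0.66977 rad → d = 6371·c ≈ 4267.11 km.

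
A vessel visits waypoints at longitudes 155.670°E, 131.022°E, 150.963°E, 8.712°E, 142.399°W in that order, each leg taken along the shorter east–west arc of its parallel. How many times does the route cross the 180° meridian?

Leg 1: +155.670° → +131.022°, shortest Δλ = -24.648° (west) — does not cross 180°.
Leg 2: +131.022° → +150.963°, shortest Δλ = 19.941° (east) — does not cross 180°.
Leg 3: +150.963° → +8.712°, shortest Δλ = -142.251° (west) — does not cross 180°.
Leg 4: +8.712° → -142.399°, shortest Δλ = -151.111° (west) — does not cross 180°.
Total crossings: 0.

0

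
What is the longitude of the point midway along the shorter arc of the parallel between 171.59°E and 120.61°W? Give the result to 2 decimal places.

154.51°W

Signed shortest Δλ from +171.59° to -120.61° is +67.80°.
Midpoint longitude = +171.59° + (+67.80°)/2 = +171.59° + 33.90° = +205.49°.
Normalise into (−180°, 180°]: -154.51°.
(The naïve average (+171.59 + -120.61)/2 = 25.49° is on the wrong side of the globe.)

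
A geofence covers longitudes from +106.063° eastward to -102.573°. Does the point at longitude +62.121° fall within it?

Band width going east from +106.063° to -102.573°: ((-102.573 − 106.063) mod 360) = 151.364°.
Offset of +62.121° east of the west edge: ((62.121 − 106.063) mod 360) = 316.058°.
316.058° > 151.364° ⇒ outside.

No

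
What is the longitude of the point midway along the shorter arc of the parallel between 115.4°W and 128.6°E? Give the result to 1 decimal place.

Signed shortest Δλ from -115.4° to +128.6° is -116.0°.
Midpoint longitude = -115.4° + (-116.0°)/2 = -115.4° − 58.0° = -173.4°.
(The naïve average (-115.4 + +128.6)/2 = 6.6° is on the wrong side of the globe.)

173.4°W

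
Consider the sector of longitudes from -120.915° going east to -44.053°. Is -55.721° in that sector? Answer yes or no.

Yes

Band width going east from -120.915° to -44.053°: ((-44.053 − -120.915) mod 360) = 76.862°.
Offset of -55.721° east of the west edge: ((-55.721 − -120.915) mod 360) = 65.194°.
65.194° ≤ 76.862° ⇒ inside.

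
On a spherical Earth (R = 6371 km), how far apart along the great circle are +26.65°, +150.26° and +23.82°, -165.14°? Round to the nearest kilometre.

4475 km

Δλ = -165.14 − 150.26 = -315.40°; wrapped into (−180°, 180°]: 44.60°.
Δφ = 23.82 − 26.65 = -2.83°.
a = sin²(Δφ/2) + cos φ₁ · cos φ₂ · sin²(Δλ/2) = 0.118338.
c = 2·atan2(√a, √(1−a)) = 0.70235 rad → d = 6371·c ≈ 4474.69 km.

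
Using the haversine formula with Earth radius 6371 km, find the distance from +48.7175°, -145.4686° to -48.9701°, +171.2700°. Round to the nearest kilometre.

11627 km

Δλ = 171.2700 − -145.4686 = 316.7386°; wrapped into (−180°, 180°]: -43.2614°.
Δφ = -48.9701 − 48.7175 = -97.6876°.
a = sin²(Δφ/2) + cos φ₁ · cos φ₂ · sin²(Δλ/2) = 0.625738.
c = 2·atan2(√a, √(1−a)) = 1.82500 rad → d = 6371·c ≈ 11627.08 km.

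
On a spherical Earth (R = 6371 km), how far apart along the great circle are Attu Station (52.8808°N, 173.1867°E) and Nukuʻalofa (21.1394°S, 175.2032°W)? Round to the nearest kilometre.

Δλ = -175.2032 − 173.1867 = -348.3899°; wrapped into (−180°, 180°]: 11.6101°.
Δφ = -21.1394 − 52.8808 = -74.0202°.
a = sin²(Δφ/2) + cos φ₁ · cos φ₂ · sin²(Δλ/2) = 0.368109.
c = 2·atan2(√a, √(1−a)) = 1.30386 rad → d = 6371·c ≈ 8306.86 km.

8307 km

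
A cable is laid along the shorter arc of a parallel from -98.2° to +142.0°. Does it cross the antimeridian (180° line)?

Naïve |142.0 − -98.2| = 240.2° > 180°, so the shorter arc goes the other way round — across 180°.
Signed shortest Δλ = ((142.0 − -98.2 + 180) mod 360) − 180 = -119.8°.
Going west by 119.8° from -98.2° passes through 180° before reaching +142.0°.

Yes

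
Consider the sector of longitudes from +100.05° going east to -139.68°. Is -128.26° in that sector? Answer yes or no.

No

Band width going east from +100.05° to -139.68°: ((-139.68 − 100.05) mod 360) = 120.27°.
Offset of -128.26° east of the west edge: ((-128.26 − 100.05) mod 360) = 131.69°.
131.69° > 120.27° ⇒ outside.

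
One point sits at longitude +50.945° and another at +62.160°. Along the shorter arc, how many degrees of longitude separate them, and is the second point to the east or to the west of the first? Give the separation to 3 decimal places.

Raw difference: 62.160 − 50.945 = 11.215°.
Normalise into (−180°, 180°]: 11.215° stays 11.215°.
Positive ⇒ the second point lies to the east; separation 11.215°.

11.215° east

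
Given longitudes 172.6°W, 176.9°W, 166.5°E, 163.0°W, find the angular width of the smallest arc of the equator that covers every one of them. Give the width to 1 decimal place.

Sort the longitudes: -176.9°, -172.6°, -163.0°, +166.5°.
Eastward gaps between consecutive values (wrapping around): 4.3°, 9.6°, 329.5°, 16.6°.
Largest gap = 329.5° ⇒ minimal covering band is its complement: 360° − 329.5° = 30.5°.
Band runs from +166.5° eastward to -163.0°, crossing the antimeridian.

30.5°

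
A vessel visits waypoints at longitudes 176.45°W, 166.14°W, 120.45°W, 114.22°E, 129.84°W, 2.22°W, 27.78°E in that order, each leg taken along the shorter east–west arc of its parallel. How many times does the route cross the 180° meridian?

2

Leg 1: -176.45° → -166.14°, shortest Δλ = 10.31° (east) — does not cross 180°.
Leg 2: -166.14° → -120.45°, shortest Δλ = 45.69° (east) — does not cross 180°.
Leg 3: -120.45° → +114.22°, shortest Δλ = -125.33° (west) — crosses 180°.
Leg 4: +114.22° → -129.84°, shortest Δλ = 115.94° (east) — crosses 180°.
Leg 5: -129.84° → -2.22°, shortest Δλ = 127.62° (east) — does not cross 180°.
Leg 6: -2.22° → +27.78°, shortest Δλ = 30.0° (east) — does not cross 180°.
Total crossings: 2.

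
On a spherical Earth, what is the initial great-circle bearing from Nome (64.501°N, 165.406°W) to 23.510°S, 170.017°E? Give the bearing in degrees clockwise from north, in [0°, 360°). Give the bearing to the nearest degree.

Δλ = 170.017 − -165.406 = 335.423°; wrapped into (−180°, 180°]: -24.577°.
θ = atan2( sin Δλ · cos φ₂ , cos φ₁ · sin φ₂ − sin φ₁ · cos φ₂ · cos Δλ )
  = atan2(-0.38139, -0.92441) = -157.580° → normalised to [0°, 360°): 202.420°.

202°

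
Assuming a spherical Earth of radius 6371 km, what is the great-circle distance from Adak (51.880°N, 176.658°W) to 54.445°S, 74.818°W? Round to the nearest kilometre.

Δλ = -74.818 − -176.658 = 101.840°.
Δφ = -54.445 − 51.880 = -106.325°.
a = sin²(Δφ/2) + cos φ₁ · cos φ₂ · sin²(Δλ/2) = 0.856846.
c = 2·atan2(√a, √(1−a)) = 2.36555 rad → d = 6371·c ≈ 15070.93 km.

15071 km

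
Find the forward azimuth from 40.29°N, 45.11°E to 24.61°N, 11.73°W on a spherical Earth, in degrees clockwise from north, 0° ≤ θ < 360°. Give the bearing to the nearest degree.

Δλ = -11.73 − 45.11 = -56.84°.
θ = atan2( sin Δλ · cos φ₂ , cos φ₁ · sin φ₂ − sin φ₁ · cos φ₂ · cos Δλ )
  = atan2(-0.76110, -0.00393) = -90.296° → normalised to [0°, 360°): 269.704°.

270°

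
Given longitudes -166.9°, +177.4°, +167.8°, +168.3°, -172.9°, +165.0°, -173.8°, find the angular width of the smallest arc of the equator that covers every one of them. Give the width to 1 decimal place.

Sort the longitudes: -173.8°, -172.9°, -166.9°, +165.0°, +167.8°, +168.3°, +177.4°.
Eastward gaps between consecutive values (wrapping around): 0.9°, 6.0°, 331.9°, 2.8°, 0.5°, 9.1°, 8.8°.
Largest gap = 331.9° ⇒ minimal covering band is its complement: 360° − 331.9° = 28.1°.
Band runs from +165.0° eastward to -166.9°, crossing the antimeridian.

28.1°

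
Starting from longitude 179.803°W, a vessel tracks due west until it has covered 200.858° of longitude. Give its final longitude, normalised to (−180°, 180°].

Start at -179.803°; shift −200.858° → -380.661°.
-380.661° lies outside (−180°, 180°]; add 360° → -20.661°.

20.661°W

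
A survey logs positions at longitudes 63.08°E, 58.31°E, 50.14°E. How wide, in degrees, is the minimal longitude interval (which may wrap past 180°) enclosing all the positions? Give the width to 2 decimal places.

Sort the longitudes: +50.14°, +58.31°, +63.08°.
Eastward gaps between consecutive values (wrapping around): 8.17°, 4.77°, 347.06°.
Largest gap = 347.06° ⇒ minimal covering band is its complement: 360° − 347.06° = 12.94°.
Band runs from +50.14° eastward to +63.08°.

12.94°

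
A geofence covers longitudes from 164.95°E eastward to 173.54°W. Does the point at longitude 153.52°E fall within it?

Band width going east from +164.95° to -173.54°: ((-173.54 − 164.95) mod 360) = 21.51°.
Offset of +153.52° east of the west edge: ((153.52 − 164.95) mod 360) = 348.57°.
348.57° > 21.51° ⇒ outside.

No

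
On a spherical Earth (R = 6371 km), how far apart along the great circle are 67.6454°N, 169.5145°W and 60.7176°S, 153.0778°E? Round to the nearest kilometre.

14591 km

Δλ = 153.0778 − -169.5145 = 322.5923°; wrapped into (−180°, 180°]: -37.4077°.
Δφ = -60.7176 − 67.6454 = -128.3630°.
a = sin²(Δφ/2) + cos φ₁ · cos φ₂ · sin²(Δλ/2) = 0.829451.
c = 2·atan2(√a, √(1−a)) = 2.29015 rad → d = 6371·c ≈ 14590.57 km.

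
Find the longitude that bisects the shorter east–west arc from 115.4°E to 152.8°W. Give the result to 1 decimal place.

Signed shortest Δλ from +115.4° to -152.8° is +91.8°.
Midpoint longitude = +115.4° + (+91.8°)/2 = +115.4° + 45.9° = +161.3°.
(The naïve average (+115.4 + -152.8)/2 = -18.7° is on the wrong side of the globe.)

161.3°E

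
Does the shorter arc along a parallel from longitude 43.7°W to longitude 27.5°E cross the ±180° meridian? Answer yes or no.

Signed shortest Δλ = ((27.5 − -43.7 + 180) mod 360) − 180 = 71.2°.
Going east by 71.2° from -43.7° reaches +27.5° without touching 180°.

No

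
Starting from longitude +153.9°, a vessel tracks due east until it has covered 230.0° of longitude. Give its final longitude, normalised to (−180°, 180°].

+23.9°

Start at +153.9°; shift +230.0° → +383.9°.
+383.9° lies outside (−180°, 180°]; subtract 360° → +23.9°.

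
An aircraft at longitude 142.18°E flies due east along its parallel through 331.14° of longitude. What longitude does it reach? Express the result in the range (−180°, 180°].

113.32°E

Start at +142.18°; shift +331.14° → +473.32°.
+473.32° lies outside (−180°, 180°]; subtract 360° → +113.32°.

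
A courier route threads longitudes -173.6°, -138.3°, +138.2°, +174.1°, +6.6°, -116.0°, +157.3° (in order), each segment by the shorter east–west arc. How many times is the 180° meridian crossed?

Leg 1: -173.6° → -138.3°, shortest Δλ = 35.3° (east) — does not cross 180°.
Leg 2: -138.3° → +138.2°, shortest Δλ = -83.5° (west) — crosses 180°.
Leg 3: +138.2° → +174.1°, shortest Δλ = 35.9° (east) — does not cross 180°.
Leg 4: +174.1° → +6.6°, shortest Δλ = -167.5° (west) — does not cross 180°.
Leg 5: +6.6° → -116.0°, shortest Δλ = -122.6° (west) — does not cross 180°.
Leg 6: -116.0° → +157.3°, shortest Δλ = -86.7° (west) — crosses 180°.
Total crossings: 2.

2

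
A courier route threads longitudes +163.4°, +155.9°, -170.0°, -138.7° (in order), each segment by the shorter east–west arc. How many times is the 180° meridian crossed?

Leg 1: +163.4° → +155.9°, shortest Δλ = -7.5° (west) — does not cross 180°.
Leg 2: +155.9° → -170.0°, shortest Δλ = 34.1° (east) — crosses 180°.
Leg 3: -170.0° → -138.7°, shortest Δλ = 31.3° (east) — does not cross 180°.
Total crossings: 1.

1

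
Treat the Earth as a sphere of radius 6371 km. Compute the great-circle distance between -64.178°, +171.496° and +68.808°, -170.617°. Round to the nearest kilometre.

Δλ = -170.617 − 171.496 = -342.113°; wrapped into (−180°, 180°]: 17.887°.
Δφ = 68.808 − -64.178 = 132.986°.
a = sin²(Δφ/2) + cos φ₁ · cos φ₂ · sin²(Δλ/2) = 0.844715.
c = 2·atan2(√a, √(1−a)) = 2.33150 rad → d = 6371·c ≈ 14853.98 km.

14854 km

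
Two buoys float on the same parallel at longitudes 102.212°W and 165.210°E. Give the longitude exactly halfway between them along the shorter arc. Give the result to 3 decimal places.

Signed shortest Δλ from -102.212° to +165.210° is -92.578°.
Midpoint longitude = -102.212° + (-92.578°)/2 = -102.212° − 46.289° = -148.501°.
(The naïve average (-102.212 + +165.210)/2 = 31.499° is on the wrong side of the globe.)

148.501°W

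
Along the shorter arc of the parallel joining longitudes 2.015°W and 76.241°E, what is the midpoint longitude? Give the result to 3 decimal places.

Signed shortest Δλ from -2.015° to +76.241° is +78.256°.
Midpoint longitude = -2.015° + (+78.256°)/2 = -2.015° + 39.128° = +37.113°.

37.113°E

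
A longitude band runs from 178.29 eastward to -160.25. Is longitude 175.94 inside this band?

No

Band width going east from +178.29° to -160.25°: ((-160.25 − 178.29) mod 360) = 21.46°.
Offset of +175.94° east of the west edge: ((175.94 − 178.29) mod 360) = 357.65°.
357.65° > 21.46° ⇒ outside.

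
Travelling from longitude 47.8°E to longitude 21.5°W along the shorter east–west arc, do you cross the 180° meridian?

No

Signed shortest Δλ = ((-21.5 − 47.8 + 180) mod 360) − 180 = -69.3°.
Going west by 69.3° from +47.8° reaches -21.5° without touching 180°.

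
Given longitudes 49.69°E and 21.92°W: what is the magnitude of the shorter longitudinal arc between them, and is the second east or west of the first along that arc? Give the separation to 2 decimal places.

Raw difference: -21.92 − 49.69 = -71.61°.
Normalise into (−180°, 180°]: -71.61° stays -71.61°.
Negative ⇒ the second point lies to the west; separation 71.61°.

71.61° west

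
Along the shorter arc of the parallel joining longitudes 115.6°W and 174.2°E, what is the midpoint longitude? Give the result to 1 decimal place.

150.7°W

Signed shortest Δλ from -115.6° to +174.2° is -70.2°.
Midpoint longitude = -115.6° + (-70.2°)/2 = -115.6° − 35.1° = -150.7°.
(The naïve average (-115.6 + +174.2)/2 = 29.3° is on the wrong side of the globe.)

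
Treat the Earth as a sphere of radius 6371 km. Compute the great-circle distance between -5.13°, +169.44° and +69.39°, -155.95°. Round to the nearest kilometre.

8693 km

Δλ = -155.95 − 169.44 = -325.39°; wrapped into (−180°, 180°]: 34.61°.
Δφ = 69.39 − -5.13 = 74.52°.
a = sin²(Δφ/2) + cos φ₁ · cos φ₂ · sin²(Δλ/2) = 0.397570.
c = 2·atan2(√a, √(1−a)) = 1.36448 rad → d = 6371·c ≈ 8693.08 km.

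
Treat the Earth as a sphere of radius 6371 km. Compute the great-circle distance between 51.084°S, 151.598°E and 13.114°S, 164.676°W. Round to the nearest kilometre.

5758 km

Δλ = -164.676 − 151.598 = -316.274°; wrapped into (−180°, 180°]: 43.726°.
Δφ = -13.114 − -51.084 = 37.970°.
a = sin²(Δφ/2) + cos φ₁ · cos φ₂ · sin²(Δλ/2) = 0.190673.
c = 2·atan2(√a, √(1−a)) = 0.90377 rad → d = 6371·c ≈ 5757.91 km.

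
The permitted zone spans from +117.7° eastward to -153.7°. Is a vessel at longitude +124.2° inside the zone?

Yes

Band width going east from +117.7° to -153.7°: ((-153.7 − 117.7) mod 360) = 88.6°.
Offset of +124.2° east of the west edge: ((124.2 − 117.7) mod 360) = 6.5°.
6.5° ≤ 88.6° ⇒ inside.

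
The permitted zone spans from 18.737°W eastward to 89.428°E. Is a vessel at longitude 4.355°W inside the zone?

Yes

Band width going east from -18.737° to +89.428°: ((89.428 − -18.737) mod 360) = 108.165°.
Offset of -4.355° east of the west edge: ((-4.355 − -18.737) mod 360) = 14.382°.
14.382° ≤ 108.165° ⇒ inside.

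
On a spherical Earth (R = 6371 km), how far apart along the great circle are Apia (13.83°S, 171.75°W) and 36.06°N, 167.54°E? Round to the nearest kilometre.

Δλ = 167.54 − -171.75 = 339.29°; wrapped into (−180°, 180°]: -20.71°.
Δφ = 36.06 − -13.83 = 49.89°.
a = sin²(Δφ/2) + cos φ₁ · cos φ₂ · sin²(Δλ/2) = 0.203233.
c = 2·atan2(√a, √(1−a)) = 0.93535 rad → d = 6371·c ≈ 5959.13 km.

5959 km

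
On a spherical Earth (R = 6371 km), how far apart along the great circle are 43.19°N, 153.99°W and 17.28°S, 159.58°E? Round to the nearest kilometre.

8222 km

Δλ = 159.58 − -153.99 = 313.57°; wrapped into (−180°, 180°]: -46.43°.
Δφ = -17.28 − 43.19 = -60.47°.
a = sin²(Δφ/2) + cos φ₁ · cos φ₂ · sin²(Δλ/2) = 0.361733.
c = 2·atan2(√a, √(1−a)) = 1.29061 rad → d = 6371·c ≈ 8222.48 km.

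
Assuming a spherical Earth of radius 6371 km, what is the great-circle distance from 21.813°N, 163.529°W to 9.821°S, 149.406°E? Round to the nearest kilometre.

Δλ = 149.406 − -163.529 = 312.935°; wrapped into (−180°, 180°]: -47.065°.
Δφ = -9.821 − 21.813 = -31.634°.
a = sin²(Δφ/2) + cos φ₁ · cos φ₂ · sin²(Δλ/2) = 0.220125.
c = 2·atan2(√a, √(1−a)) = 0.97671 rad → d = 6371·c ≈ 6222.64 km.

6223 km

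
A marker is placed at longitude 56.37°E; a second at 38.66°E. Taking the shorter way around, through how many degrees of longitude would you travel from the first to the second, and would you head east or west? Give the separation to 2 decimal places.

17.71° west

Raw difference: 38.66 − 56.37 = -17.71°.
Normalise into (−180°, 180°]: -17.71° stays -17.71°.
Negative ⇒ the second point lies to the west; separation 17.71°.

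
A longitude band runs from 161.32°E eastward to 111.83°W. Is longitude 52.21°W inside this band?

No

Band width going east from +161.32° to -111.83°: ((-111.83 − 161.32) mod 360) = 86.85°.
Offset of -52.21° east of the west edge: ((-52.21 − 161.32) mod 360) = 146.47°.
146.47° > 86.85° ⇒ outside.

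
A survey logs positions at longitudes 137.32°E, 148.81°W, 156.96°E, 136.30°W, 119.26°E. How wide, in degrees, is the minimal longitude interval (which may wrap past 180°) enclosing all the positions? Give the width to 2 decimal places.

Sort the longitudes: -148.81°, -136.30°, +119.26°, +137.32°, +156.96°.
Eastward gaps between consecutive values (wrapping around): 12.51°, 255.56°, 18.06°, 19.64°, 54.23°.
Largest gap = 255.56° ⇒ minimal covering band is its complement: 360° − 255.56° = 104.44°.
Band runs from +119.26° eastward to -136.30°, crossing the antimeridian.

104.44°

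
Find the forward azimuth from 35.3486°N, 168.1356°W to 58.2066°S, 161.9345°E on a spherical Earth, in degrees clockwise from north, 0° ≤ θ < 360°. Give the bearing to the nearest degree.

Δλ = 161.9345 − -168.1356 = 330.0701°; wrapped into (−180°, 180°]: -29.9299°.
θ = atan2( sin Δλ · cos φ₂ , cos φ₁ · sin φ₂ − sin φ₁ · cos φ₂ · cos Δλ )
  = atan2(-0.26287, -0.95742) = -164.647° → normalised to [0°, 360°): 195.353°.

195°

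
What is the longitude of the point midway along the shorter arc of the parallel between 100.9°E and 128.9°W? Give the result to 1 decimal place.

166.0°E

Signed shortest Δλ from +100.9° to -128.9° is +130.2°.
Midpoint longitude = +100.9° + (+130.2°)/2 = +100.9° + 65.1° = +166.0°.
(The naïve average (+100.9 + -128.9)/2 = -14.0° is on the wrong side of the globe.)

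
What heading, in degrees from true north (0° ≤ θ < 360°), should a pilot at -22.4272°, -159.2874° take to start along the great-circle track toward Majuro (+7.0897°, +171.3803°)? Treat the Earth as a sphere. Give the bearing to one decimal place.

312.4°

Δλ = 171.3803 − -159.2874 = 330.6677°; wrapped into (−180°, 180°]: -29.3323°.
θ = atan2( sin Δλ · cos φ₂ , cos φ₁ · sin φ₂ − sin φ₁ · cos φ₂ · cos Δλ )
  = atan2(-0.48613, 0.44414) = -47.584° → normalised to [0°, 360°): 312.416°.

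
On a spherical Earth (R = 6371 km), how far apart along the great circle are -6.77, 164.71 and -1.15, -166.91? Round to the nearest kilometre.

3208 km

Δλ = -166.91 − 164.71 = -331.62°; wrapped into (−180°, 180°]: 28.38°.
Δφ = -1.15 − -6.77 = 5.62°.
a = sin²(Δφ/2) + cos φ₁ · cos φ₂ · sin²(Δλ/2) = 0.062065.
c = 2·atan2(√a, √(1−a)) = 0.50356 rad → d = 6371·c ≈ 3208.19 km.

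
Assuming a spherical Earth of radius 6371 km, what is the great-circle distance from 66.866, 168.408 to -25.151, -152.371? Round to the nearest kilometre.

10744 km

Δλ = -152.371 − 168.408 = -320.779°; wrapped into (−180°, 180°]: 39.221°.
Δφ = -25.151 − 66.866 = -92.017°.
a = sin²(Δφ/2) + cos φ₁ · cos φ₂ · sin²(Δλ/2) = 0.557658.
c = 2·atan2(√a, √(1−a)) = 1.68637 rad → d = 6371·c ≈ 10743.86 km.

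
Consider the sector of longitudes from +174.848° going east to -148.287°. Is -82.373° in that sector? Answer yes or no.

No

Band width going east from +174.848° to -148.287°: ((-148.287 − 174.848) mod 360) = 36.865°.
Offset of -82.373° east of the west edge: ((-82.373 − 174.848) mod 360) = 102.779°.
102.779° > 36.865° ⇒ outside.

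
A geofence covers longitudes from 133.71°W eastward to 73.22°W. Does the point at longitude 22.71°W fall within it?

Band width going east from -133.71° to -73.22°: ((-73.22 − -133.71) mod 360) = 60.49°.
Offset of -22.71° east of the west edge: ((-22.71 − -133.71) mod 360) = 111.00°.
111.00° > 60.49° ⇒ outside.

No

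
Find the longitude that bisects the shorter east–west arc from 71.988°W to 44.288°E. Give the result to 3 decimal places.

13.850°W

Signed shortest Δλ from -71.988° to +44.288° is +116.276°.
Midpoint longitude = -71.988° + (+116.276°)/2 = -71.988° + 58.138° = -13.850°.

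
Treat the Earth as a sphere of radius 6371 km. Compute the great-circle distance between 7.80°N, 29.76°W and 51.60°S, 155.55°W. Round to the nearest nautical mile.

Δλ = -155.55 − -29.76 = -125.79°.
Δφ = -51.60 − 7.80 = -59.40°.
a = sin²(Δφ/2) + cos φ₁ · cos φ₂ · sin²(Δλ/2) = 0.733128.
c = 2·atan2(√a, √(1−a)) = 2.05585 rad → d = 6371·c ≈ 13097.82 km ≈ 7072.26 nmi.

7072 nmi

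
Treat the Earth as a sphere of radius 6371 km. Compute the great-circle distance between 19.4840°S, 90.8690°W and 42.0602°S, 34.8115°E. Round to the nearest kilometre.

11192 km

Δλ = 34.8115 − -90.8690 = 125.6805°.
Δφ = -42.0602 − -19.4840 = -22.5762°.
a = sin²(Δφ/2) + cos φ₁ · cos φ₂ · sin²(Δλ/2) = 0.592399.
c = 2·atan2(√a, √(1−a)) = 1.75666 rad → d = 6371·c ≈ 11191.69 km.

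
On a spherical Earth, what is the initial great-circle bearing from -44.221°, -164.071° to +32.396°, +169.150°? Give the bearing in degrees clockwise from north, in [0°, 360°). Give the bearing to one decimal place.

Δλ = 169.150 − -164.071 = 333.221°; wrapped into (−180°, 180°]: -26.779°.
θ = atan2( sin Δλ · cos φ₂ , cos φ₁ · sin φ₂ − sin φ₁ · cos φ₂ · cos Δλ )
  = atan2(-0.38043, 0.90969) = -22.695° → normalised to [0°, 360°): 337.305°.

337.3°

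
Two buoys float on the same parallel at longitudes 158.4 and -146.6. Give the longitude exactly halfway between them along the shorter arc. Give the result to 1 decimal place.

Signed shortest Δλ from +158.4° to -146.6° is +55.0°.
Midpoint longitude = +158.4° + (+55.0°)/2 = +158.4° + 27.5° = +185.9°.
Normalise into (−180°, 180°]: -174.1°.
(The naïve average (+158.4 + -146.6)/2 = 5.9° is on the wrong side of the globe.)

-174.1°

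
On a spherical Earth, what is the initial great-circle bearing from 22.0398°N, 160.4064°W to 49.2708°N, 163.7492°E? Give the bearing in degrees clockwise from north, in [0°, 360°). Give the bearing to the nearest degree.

Δλ = 163.7492 − -160.4064 = 324.1556°; wrapped into (−180°, 180°]: -35.8444°.
θ = atan2( sin Δλ · cos φ₂ , cos φ₁ · sin φ₂ − sin φ₁ · cos φ₂ · cos Δλ )
  = atan2(-0.38209, 0.50395) = -37.169° → normalised to [0°, 360°): 322.831°.

323°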